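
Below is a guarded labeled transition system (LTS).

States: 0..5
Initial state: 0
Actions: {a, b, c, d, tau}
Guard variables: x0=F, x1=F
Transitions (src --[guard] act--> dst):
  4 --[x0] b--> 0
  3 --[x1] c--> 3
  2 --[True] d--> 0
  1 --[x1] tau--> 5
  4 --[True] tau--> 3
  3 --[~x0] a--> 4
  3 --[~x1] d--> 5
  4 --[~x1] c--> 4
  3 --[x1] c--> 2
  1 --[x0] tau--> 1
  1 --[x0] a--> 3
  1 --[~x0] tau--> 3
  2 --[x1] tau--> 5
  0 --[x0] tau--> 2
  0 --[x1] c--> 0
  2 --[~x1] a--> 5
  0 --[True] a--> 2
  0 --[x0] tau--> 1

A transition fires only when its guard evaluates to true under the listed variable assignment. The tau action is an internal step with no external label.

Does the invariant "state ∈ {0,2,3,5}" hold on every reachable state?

Allowed set {0,2,3,5}
R = {0,2,5}
  0: ok
  2: ok
  5: ok

Answer: INVARIANT HOLDS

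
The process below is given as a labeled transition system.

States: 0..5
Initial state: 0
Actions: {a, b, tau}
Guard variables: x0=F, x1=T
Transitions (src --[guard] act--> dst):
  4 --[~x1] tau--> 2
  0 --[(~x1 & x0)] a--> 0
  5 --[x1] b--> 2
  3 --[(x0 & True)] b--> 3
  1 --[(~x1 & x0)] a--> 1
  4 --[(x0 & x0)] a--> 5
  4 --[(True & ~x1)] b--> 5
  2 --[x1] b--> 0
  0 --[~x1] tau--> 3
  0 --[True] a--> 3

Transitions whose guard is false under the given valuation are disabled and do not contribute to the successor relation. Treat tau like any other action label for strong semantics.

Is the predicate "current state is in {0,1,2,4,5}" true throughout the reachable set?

Answer: INVARIANT VIOLATED at state 3

Working:
Inv-set: {0,1,2,4,5}
Reach set: {0,3}
  0: ✓
  3: outside
reach 3 via a — violates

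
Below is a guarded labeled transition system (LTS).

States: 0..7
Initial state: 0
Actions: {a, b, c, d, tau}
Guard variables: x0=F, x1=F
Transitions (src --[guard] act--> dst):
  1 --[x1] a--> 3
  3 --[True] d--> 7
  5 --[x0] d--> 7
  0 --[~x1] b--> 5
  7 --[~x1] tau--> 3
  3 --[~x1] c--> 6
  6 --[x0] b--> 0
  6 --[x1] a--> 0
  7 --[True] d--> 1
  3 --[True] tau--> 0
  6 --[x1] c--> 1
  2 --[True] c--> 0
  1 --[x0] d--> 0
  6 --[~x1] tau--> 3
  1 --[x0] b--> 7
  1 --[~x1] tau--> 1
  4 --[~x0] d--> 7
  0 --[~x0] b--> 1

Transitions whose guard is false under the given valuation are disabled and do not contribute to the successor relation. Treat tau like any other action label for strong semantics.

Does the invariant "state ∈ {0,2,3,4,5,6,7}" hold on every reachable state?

Answer: INVARIANT VIOLATED at state 1

Analysis:
Allowed set {0,2,3,4,5,6,7}
R = {0,1,5}
  0: ✓
  1: ✗ unsafe
  5: ✓
witness against invariant: b → 1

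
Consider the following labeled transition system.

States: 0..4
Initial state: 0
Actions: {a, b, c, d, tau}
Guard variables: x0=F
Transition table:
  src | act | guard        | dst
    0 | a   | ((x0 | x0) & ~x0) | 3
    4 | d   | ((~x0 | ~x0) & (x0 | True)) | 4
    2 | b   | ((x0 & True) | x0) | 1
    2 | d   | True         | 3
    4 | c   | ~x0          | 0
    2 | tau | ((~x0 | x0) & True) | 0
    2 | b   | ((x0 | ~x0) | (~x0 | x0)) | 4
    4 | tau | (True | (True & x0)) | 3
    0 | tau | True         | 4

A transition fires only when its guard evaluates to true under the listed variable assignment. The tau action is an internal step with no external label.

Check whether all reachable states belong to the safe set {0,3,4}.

Answer: INVARIANT HOLDS

Analysis:
Inv-set: {0,3,4}
Reach set: {0,3,4}
  0: safe
  3: safe
  4: safe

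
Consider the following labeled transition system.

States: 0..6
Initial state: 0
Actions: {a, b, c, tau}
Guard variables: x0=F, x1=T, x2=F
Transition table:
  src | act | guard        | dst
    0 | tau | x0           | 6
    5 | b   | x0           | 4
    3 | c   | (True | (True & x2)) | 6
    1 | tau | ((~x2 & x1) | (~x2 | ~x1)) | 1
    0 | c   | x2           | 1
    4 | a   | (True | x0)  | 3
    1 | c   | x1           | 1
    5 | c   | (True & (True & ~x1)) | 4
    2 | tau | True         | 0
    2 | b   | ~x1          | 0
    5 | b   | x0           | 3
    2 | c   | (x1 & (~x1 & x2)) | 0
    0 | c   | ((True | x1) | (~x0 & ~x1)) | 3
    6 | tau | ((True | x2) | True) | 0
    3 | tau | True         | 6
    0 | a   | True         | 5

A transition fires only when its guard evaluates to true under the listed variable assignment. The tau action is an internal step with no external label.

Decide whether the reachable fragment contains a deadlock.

Reachable = {0,3,5,6}
  0: a→5  c→3  [2 exit(s)]
  3: c→6  tau→6  [2 exit(s)]
  5: ∅  [no exit]
  6: tau→0  [1 exit(s)]
Path to 5: a

Answer: DEADLOCK at state 5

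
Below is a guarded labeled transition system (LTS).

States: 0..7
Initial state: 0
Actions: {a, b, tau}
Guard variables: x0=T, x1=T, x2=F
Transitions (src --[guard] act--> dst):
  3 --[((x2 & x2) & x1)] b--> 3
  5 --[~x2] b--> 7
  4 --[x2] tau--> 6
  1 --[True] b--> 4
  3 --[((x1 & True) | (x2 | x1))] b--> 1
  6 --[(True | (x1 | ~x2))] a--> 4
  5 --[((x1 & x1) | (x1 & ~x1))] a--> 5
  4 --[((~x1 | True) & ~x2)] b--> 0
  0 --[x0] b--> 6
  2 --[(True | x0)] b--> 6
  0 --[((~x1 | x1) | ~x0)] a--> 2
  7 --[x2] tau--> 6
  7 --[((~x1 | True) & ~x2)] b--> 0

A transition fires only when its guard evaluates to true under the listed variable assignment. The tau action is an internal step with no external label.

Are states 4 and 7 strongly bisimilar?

Answer: BISIMILAR

Trace:
Bisimulation quotient by refinement:
  round 0: {{0,1,2,3,4,5,6,7}}
  round 1: {{0,5},{1,2,3,4,7},{6}}
  round 2: {{0},{1,3},{2},{4,7},{5},{6}}
  round 3: {{0},{1},{2},{3},{4,7},{5},{6}}
Fixed point at round 4; 7 class(es).
class of 4: {4,7}; class of 7: {4,7}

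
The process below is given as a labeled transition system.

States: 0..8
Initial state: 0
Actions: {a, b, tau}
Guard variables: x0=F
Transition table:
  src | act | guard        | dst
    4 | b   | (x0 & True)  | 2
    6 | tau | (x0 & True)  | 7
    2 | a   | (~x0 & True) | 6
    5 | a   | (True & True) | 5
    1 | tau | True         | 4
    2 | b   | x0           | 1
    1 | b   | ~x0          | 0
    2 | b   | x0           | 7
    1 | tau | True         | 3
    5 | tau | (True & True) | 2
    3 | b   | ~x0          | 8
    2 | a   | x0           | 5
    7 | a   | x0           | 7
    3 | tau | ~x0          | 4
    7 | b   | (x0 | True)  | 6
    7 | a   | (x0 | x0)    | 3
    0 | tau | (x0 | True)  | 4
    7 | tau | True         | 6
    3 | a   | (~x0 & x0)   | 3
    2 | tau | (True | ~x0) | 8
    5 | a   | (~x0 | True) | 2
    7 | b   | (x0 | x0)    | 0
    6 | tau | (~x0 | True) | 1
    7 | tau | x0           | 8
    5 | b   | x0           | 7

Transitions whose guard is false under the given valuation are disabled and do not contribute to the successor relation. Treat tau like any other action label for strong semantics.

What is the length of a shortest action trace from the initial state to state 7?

Answer: UNREACHABLE

Trace:
BFS to 7:
  L0 = {0}
  L1 = {4}
7 never appears.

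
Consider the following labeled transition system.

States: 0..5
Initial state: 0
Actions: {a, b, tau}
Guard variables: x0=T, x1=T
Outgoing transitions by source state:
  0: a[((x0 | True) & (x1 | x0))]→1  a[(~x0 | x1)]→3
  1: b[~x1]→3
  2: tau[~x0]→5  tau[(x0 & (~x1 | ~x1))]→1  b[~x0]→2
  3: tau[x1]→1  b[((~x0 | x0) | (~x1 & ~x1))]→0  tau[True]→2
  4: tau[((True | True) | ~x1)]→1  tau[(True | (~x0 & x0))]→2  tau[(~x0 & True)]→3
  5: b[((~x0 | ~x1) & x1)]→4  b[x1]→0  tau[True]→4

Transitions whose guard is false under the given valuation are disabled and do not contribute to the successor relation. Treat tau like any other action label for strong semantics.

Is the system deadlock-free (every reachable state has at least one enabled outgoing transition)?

Reachable = {0,1,2,3}
  0: a→1  a→3  [2 out]
  1: ∅  [no exit]
  2: ∅  [no exit]
  3: b→0  tau→1  tau→2  [3 out]
trace reaching 1: a

Answer: DEADLOCK at state 1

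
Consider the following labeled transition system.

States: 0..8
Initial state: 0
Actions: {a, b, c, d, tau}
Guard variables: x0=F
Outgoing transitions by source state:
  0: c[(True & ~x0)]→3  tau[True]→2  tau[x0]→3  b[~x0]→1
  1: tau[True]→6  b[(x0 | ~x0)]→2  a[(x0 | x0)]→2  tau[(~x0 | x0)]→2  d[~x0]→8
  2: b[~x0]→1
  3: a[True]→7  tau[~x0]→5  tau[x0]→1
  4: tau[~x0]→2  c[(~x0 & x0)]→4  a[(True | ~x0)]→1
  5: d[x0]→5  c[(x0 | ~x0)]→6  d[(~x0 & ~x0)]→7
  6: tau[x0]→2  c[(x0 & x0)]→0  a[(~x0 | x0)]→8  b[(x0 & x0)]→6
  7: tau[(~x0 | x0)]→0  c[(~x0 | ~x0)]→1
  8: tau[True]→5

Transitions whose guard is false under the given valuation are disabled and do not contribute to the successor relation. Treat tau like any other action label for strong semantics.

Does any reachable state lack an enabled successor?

Answer: DEADLOCK-FREE

Trace:
Reach set: {0,1,2,3,5,6,7,8}
  0: b→1  c→3  tau→2  [3 exit(s)]
  1: b→2  d→8  tau→2  tau→6  [4 exit(s)]
  2: b→1  [1 exit(s)]
  3: a→7  tau→5  [2 exit(s)]
  5: c→6  d→7  [2 exit(s)]
  6: a→8  [1 exit(s)]
  7: c→1  tau→0  [2 exit(s)]
  8: tau→5  [1 exit(s)]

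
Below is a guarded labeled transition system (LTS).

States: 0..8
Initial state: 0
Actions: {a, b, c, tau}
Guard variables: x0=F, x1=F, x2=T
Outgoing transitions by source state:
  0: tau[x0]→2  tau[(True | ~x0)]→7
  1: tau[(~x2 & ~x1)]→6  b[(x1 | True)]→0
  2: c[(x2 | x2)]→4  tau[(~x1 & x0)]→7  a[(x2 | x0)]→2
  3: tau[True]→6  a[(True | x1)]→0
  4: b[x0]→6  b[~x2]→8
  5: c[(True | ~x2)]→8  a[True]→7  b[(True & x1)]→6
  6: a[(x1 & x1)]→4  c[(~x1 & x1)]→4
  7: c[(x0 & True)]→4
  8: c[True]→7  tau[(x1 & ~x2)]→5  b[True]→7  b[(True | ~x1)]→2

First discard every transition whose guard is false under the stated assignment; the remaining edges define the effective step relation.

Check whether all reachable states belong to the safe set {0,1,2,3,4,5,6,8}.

Answer: INVARIANT VIOLATED at state 7

Trace:
Allowed set {0,1,2,3,4,5,6,8}
Reachable = {0,7}
  0: safe
  7: ✗ unsafe
counterexample path to 7: tau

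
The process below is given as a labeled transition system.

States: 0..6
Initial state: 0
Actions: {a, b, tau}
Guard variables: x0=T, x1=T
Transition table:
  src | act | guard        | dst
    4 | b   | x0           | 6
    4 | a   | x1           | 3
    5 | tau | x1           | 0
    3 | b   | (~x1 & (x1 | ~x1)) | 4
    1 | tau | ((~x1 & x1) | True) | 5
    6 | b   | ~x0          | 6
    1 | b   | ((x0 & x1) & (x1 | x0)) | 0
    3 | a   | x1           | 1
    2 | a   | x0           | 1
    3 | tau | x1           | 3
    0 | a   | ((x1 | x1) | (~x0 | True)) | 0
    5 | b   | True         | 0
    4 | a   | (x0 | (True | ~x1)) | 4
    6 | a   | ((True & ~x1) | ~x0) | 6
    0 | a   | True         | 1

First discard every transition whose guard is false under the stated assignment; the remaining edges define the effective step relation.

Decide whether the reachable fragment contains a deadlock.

R = {0,1,5}
  0: a→0  a→1  [deg 2]
  1: b→0  tau→5  [deg 2]
  5: b→0  tau→0  [deg 2]

Answer: DEADLOCK-FREE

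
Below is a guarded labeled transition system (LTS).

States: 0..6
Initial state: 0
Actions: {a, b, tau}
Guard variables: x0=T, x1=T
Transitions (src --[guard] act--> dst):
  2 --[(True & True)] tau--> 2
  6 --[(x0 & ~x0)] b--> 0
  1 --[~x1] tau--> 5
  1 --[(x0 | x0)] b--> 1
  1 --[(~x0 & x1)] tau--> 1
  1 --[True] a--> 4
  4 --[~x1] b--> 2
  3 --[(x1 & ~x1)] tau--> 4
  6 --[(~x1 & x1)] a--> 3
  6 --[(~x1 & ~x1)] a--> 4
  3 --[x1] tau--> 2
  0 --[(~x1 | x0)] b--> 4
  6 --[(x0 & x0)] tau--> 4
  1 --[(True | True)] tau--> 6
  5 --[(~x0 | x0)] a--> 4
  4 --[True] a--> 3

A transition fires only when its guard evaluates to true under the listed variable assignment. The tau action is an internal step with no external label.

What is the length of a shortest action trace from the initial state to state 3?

Answer: 2

Analysis:
Breadth-first toward 3:
  Layer 0: {0}
  Layer 1: {4}
  Layer 2: {3}
first hit 3 at d=2 via b·a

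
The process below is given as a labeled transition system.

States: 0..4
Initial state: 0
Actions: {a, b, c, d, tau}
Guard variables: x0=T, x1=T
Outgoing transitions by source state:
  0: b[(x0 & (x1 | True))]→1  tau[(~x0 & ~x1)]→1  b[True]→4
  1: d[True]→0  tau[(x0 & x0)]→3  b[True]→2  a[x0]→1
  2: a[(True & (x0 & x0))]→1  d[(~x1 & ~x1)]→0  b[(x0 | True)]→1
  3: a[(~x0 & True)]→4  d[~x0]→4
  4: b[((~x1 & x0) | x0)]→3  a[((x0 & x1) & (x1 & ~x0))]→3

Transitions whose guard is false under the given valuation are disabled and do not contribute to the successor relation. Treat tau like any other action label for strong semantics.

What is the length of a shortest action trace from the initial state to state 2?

BFS to 2:
  L0 = {0}
  L1 = {1,4}
  L2 = {2,3}
first hit 2 at d=2 via b·b

Answer: 2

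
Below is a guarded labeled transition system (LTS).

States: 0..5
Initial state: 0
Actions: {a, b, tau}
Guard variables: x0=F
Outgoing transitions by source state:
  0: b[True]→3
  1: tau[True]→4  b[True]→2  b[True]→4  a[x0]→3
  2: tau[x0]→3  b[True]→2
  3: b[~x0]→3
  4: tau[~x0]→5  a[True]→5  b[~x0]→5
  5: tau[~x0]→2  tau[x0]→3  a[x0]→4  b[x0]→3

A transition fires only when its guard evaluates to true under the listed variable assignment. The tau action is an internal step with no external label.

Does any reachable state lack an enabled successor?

Answer: DEADLOCK-FREE

Trace:
Reach set: {0,3}
  0: b→3  [1 out]
  3: b→3  [1 out]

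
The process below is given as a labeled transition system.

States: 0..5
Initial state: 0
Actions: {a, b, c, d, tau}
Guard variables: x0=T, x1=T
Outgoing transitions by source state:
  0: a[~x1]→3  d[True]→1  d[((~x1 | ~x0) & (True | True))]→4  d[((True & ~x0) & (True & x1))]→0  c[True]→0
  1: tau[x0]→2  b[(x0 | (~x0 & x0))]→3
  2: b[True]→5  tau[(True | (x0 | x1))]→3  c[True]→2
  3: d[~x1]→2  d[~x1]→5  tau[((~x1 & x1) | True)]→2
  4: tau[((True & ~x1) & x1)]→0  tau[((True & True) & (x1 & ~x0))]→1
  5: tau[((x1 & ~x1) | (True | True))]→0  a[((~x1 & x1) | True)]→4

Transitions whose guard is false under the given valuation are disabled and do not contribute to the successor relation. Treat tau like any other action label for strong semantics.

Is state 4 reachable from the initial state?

10 transition(s) survive guard evaluation.
depth 0: {0}
depth 1: {1}  total {0,1}
depth 2: {2,3}  total {0,1,2,3}
depth 3: {5}  total {0,1,2,3,5}
depth 4: {4}  total {0,1,2,3,4,5}
R = {0,1,2,3,4,5}
witness 4: d·tau·b·a

Answer: REACHABLE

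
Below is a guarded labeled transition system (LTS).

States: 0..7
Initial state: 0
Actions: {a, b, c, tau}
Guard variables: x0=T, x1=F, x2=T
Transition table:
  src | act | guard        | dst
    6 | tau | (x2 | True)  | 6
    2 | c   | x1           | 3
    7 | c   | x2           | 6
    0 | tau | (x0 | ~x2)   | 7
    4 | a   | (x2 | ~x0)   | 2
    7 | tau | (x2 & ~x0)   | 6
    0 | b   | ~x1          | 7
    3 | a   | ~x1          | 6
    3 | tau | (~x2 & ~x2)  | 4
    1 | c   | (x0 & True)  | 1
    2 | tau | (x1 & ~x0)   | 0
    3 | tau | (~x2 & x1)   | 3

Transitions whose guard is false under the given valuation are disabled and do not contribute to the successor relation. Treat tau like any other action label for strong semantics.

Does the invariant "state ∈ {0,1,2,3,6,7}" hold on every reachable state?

Inv-set: {0,1,2,3,6,7}
R = {0,6,7}
  0: ok
  6: ok
  7: ok

Answer: INVARIANT HOLDS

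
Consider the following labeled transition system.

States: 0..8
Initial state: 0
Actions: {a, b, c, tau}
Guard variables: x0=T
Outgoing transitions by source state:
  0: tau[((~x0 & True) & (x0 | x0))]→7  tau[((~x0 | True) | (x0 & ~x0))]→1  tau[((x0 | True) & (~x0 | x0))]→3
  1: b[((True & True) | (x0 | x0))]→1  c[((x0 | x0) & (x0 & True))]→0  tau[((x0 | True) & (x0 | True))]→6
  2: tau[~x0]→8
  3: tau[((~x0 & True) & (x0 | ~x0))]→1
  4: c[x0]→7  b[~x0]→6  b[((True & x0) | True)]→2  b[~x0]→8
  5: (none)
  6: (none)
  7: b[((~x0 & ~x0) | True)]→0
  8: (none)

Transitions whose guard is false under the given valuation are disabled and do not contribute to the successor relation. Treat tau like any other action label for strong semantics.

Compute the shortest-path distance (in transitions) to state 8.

Answer: UNREACHABLE

Analysis:
BFS to 8:
  Layer 0: {0}
  Layer 1: {1,3}
  Layer 2: {6}
8 never appears.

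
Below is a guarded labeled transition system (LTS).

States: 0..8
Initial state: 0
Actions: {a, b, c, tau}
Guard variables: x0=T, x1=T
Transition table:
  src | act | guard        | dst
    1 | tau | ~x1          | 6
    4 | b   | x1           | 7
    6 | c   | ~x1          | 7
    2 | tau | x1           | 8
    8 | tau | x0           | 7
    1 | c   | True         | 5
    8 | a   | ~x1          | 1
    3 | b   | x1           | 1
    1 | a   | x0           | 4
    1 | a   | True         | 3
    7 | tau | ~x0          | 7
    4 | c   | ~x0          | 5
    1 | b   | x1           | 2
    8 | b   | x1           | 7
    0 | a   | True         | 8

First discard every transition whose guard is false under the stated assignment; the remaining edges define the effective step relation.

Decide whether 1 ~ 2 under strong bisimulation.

Refine partition for ~:
  P[0] = {{0,1,2,3,4,5,6,7,8}}
  P[1] = {{0},{1},{2},{3,4},{5,6,7},{8}}
  P[2] = {{0},{1},{2},{3},{4},{5,6,7},{8}}
Fixed point at round 3; 7 class(es).
[1]={1}  [2]={2}

Answer: NOT BISIMILAR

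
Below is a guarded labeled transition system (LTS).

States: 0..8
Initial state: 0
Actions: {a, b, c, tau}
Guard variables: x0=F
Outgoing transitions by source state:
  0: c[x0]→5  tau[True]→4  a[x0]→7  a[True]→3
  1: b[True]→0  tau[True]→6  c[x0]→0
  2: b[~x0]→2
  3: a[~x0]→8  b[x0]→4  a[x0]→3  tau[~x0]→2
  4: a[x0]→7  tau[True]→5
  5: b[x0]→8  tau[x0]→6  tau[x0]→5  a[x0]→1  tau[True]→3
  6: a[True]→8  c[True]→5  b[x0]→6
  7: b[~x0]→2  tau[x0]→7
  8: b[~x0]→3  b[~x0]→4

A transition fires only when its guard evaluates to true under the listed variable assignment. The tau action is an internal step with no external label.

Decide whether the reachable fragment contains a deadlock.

Answer: DEADLOCK-FREE

Analysis:
Reach set: {0,2,3,4,5,8}
  0: a→3  tau→4  [2 out]
  2: b→2  [1 out]
  3: a→8  tau→2  [2 out]
  4: tau→5  [1 out]
  5: tau→3  [1 out]
  8: b→3  b→4  [2 out]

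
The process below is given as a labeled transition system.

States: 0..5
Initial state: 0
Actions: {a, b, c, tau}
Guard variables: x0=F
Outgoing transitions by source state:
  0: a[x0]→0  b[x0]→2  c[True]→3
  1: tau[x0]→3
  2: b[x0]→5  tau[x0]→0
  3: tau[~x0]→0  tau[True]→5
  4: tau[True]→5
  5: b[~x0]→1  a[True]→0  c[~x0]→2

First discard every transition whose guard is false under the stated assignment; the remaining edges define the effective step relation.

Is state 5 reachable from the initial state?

Answer: REACHABLE

Working:
Guard filter leaves 7 enabled edge(s).
Layer 0: {0}
Layer 1: {3}  cumulative {0,3}
Layer 2: {5}  cumulative {0,3,5}
Layer 3: {1,2}  cumulative {0,1,2,3,5}
Reach set: {0,1,2,3,5}
witness 5: c·tau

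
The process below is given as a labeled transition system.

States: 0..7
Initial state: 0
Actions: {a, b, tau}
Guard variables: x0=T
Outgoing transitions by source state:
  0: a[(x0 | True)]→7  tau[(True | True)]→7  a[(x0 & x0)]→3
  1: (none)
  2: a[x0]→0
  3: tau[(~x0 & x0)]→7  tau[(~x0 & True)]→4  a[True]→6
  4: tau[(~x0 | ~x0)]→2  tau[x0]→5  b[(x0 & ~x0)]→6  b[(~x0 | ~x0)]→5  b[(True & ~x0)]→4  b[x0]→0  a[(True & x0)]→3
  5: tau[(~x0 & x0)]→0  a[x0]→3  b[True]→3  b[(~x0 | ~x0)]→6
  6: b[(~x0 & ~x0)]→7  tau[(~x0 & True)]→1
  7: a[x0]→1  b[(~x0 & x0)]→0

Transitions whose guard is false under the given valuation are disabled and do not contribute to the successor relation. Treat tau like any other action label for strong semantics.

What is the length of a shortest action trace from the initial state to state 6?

Breadth-first toward 6:
  L0 = {0}
  L1 = {3,7}
  L2 = {1,6}
6 enters at depth 2; path a·a

Answer: 2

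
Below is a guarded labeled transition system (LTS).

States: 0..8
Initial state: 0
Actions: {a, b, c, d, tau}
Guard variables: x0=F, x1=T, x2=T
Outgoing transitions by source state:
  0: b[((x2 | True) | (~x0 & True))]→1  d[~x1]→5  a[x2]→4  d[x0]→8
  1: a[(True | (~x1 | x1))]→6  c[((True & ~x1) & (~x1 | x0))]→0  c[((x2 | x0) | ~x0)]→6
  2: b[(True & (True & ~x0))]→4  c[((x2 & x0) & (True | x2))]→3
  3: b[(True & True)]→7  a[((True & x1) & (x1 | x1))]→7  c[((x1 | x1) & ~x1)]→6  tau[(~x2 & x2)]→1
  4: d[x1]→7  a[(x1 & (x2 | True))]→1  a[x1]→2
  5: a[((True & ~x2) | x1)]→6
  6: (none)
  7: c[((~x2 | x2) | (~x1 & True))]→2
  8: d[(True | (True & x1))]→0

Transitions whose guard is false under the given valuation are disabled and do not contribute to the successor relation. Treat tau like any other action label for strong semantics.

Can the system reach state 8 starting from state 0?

Answer: UNREACHABLE

Trace:
13 transition(s) survive guard evaluation.
L0 = {0}
L1 = {1,4}  now seen {0,1,4}
L2 = {2,6,7}  now seen {0,1,2,4,6,7}
R = {0,1,2,4,6,7}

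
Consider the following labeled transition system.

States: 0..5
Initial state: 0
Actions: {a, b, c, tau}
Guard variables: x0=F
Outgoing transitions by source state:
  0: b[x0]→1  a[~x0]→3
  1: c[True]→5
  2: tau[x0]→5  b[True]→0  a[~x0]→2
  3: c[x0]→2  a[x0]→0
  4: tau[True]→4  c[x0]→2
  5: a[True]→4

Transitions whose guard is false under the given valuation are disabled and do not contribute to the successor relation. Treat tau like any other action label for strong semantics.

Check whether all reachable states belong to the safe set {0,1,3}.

Safe = {0,1,3}
R = {0,3}
  0: ok
  3: ok

Answer: INVARIANT HOLDS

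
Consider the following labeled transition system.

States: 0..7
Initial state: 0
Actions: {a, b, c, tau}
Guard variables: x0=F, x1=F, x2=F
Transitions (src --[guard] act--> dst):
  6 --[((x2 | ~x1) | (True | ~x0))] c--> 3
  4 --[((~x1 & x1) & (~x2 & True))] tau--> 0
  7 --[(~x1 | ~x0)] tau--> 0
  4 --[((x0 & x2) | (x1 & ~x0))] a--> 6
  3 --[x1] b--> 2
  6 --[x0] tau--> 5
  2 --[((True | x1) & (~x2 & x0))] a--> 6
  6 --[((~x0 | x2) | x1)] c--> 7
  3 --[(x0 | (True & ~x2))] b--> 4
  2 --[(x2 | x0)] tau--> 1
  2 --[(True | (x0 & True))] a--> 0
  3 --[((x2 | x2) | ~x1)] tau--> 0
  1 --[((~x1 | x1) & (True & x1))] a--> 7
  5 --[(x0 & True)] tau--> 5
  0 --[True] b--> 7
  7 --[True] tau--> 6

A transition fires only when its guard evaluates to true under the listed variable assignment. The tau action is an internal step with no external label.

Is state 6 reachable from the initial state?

8 transition(s) survive guard evaluation.
Layer 0: {0}
Layer 1: {7}  cumulative {0,7}
Layer 2: {6}  cumulative {0,6,7}
Layer 3: {3}  cumulative {0,3,6,7}
Layer 4: {4}  cumulative {0,3,4,6,7}
Reachable = {0,3,4,6,7}
Path to 6: b·tau

Answer: REACHABLE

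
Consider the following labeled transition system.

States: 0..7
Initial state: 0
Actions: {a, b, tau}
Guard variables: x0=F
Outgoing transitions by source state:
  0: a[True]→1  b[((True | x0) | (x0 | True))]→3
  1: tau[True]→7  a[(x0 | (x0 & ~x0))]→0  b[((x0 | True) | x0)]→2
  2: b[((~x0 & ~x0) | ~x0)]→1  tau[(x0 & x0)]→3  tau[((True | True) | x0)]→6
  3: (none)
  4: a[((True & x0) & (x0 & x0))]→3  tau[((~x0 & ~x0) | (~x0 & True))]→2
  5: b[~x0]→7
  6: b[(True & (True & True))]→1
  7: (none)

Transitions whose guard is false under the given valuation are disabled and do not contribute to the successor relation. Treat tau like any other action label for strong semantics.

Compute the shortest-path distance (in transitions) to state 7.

Answer: 2

Analysis:
Layered search for 7:
  Layer 0: {0}
  Layer 1: {1,3}
  Layer 2: {2,7}
7 enters at depth 2; path a·tau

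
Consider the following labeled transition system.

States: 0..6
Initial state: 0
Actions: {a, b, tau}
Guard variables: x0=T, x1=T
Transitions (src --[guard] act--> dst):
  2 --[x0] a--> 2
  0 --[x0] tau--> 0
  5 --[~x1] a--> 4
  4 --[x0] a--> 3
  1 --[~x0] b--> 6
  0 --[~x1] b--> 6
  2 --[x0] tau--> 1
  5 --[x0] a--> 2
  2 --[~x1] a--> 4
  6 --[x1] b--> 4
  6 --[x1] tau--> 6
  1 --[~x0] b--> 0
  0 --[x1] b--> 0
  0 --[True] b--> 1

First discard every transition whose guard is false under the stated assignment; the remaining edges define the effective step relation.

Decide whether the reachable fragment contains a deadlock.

Answer: DEADLOCK at state 1

Trace:
R = {0,1}
  0: b→0  b→1  tau→0  [3 exit(s)]
  1: ∅  [no exit]
witness 1: b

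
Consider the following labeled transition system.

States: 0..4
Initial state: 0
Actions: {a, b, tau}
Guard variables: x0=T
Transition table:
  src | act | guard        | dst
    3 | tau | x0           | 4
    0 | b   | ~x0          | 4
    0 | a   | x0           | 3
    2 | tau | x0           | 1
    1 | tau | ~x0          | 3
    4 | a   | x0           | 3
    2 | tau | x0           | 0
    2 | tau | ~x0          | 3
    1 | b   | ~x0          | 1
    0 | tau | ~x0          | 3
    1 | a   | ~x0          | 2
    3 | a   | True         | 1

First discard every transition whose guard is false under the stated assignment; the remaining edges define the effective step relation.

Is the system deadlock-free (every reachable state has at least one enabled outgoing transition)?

Answer: DEADLOCK at state 1

Working:
Reachable = {0,1,3,4}
  0: a→3  [1 exit(s)]
  1: ∅  [no exit]
  3: a→1  tau→4  [2 exit(s)]
  4: a→3  [1 exit(s)]
trace reaching 1: a·a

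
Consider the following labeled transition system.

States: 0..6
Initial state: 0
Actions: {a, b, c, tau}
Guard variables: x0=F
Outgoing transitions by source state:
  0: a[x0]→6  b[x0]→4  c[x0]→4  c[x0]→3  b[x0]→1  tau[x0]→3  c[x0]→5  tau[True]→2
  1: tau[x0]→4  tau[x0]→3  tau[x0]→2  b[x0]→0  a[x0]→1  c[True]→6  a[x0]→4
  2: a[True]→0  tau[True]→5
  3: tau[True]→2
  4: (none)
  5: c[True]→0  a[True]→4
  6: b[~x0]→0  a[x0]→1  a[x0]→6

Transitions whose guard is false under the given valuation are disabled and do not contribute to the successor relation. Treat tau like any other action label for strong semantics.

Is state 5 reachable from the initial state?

8 transition(s) survive guard evaluation.
L0 = {0}
L1 = {2}  total {0,2}
L2 = {5}  total {0,2,5}
L3 = {4}  total {0,2,4,5}
R = {0,2,4,5}
trace reaching 5: tau·tau

Answer: REACHABLE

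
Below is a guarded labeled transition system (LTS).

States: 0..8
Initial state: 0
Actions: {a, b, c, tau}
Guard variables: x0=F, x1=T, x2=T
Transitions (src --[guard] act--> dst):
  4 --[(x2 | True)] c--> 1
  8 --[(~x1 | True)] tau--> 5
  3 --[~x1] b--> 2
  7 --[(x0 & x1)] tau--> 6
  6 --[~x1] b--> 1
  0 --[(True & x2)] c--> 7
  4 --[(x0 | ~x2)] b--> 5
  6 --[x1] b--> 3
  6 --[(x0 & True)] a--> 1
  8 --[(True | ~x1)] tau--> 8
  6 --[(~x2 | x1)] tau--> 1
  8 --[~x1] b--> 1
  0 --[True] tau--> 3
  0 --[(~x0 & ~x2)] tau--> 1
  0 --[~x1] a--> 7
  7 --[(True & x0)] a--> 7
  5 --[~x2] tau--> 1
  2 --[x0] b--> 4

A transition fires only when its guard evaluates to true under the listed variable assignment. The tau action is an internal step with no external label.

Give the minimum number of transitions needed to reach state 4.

Breadth-first toward 4:
  Layer 0: {0}
  Layer 1: {3,7}
4 never appears.

Answer: UNREACHABLE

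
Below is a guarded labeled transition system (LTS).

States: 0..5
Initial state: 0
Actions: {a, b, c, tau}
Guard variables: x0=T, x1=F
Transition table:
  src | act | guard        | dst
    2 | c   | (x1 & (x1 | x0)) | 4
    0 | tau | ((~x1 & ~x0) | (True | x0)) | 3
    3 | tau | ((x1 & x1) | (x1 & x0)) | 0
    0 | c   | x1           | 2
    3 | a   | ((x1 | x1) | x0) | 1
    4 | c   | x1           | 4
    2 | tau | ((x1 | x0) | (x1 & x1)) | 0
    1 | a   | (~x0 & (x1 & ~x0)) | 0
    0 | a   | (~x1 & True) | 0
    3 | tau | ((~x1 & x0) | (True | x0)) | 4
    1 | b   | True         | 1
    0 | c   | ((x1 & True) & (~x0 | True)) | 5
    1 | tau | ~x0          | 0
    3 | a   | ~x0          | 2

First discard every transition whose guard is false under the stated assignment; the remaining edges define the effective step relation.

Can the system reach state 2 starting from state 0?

Answer: UNREACHABLE

Analysis:
Guard filter leaves 6 enabled edge(s).
L0 = {0}
L1 = {3}  cumulative {0,3}
L2 = {1,4}  cumulative {0,1,3,4}
Reachable = {0,1,3,4}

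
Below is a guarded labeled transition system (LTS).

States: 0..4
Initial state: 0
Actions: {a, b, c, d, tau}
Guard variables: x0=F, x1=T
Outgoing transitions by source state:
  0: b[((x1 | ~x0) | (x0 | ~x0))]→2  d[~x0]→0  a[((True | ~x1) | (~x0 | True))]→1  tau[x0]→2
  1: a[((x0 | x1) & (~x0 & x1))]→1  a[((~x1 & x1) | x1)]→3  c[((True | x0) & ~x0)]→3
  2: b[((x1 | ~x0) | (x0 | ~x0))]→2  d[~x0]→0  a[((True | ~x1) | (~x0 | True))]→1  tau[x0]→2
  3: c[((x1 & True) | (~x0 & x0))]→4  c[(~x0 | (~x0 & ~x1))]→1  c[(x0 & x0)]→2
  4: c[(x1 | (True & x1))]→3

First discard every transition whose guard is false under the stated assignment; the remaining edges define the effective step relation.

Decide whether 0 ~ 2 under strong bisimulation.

Bisimulation quotient by refinement:
  π0 = {{0,1,2,3,4}}
  π1 = {{0,2},{1},{3,4}}
  π2 = {{0,2},{1},{3},{4}}
stable after 3 split(s): 4 block(s)
[0]={0,2}  [2]={0,2}

Answer: BISIMILAR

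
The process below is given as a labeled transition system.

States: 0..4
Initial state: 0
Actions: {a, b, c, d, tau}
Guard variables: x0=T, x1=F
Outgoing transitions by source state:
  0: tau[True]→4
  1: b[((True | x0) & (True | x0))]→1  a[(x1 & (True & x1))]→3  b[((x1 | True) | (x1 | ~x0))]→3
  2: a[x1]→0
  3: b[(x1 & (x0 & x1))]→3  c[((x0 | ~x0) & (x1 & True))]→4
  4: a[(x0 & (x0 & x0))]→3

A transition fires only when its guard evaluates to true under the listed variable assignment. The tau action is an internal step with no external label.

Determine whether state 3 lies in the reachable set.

Guard filter leaves 4 enabled edge(s).
Layer 0: {0}
Layer 1: {4}  now seen {0,4}
Layer 2: {3}  now seen {0,3,4}
R = {0,3,4}
trace reaching 3: tau·a

Answer: REACHABLE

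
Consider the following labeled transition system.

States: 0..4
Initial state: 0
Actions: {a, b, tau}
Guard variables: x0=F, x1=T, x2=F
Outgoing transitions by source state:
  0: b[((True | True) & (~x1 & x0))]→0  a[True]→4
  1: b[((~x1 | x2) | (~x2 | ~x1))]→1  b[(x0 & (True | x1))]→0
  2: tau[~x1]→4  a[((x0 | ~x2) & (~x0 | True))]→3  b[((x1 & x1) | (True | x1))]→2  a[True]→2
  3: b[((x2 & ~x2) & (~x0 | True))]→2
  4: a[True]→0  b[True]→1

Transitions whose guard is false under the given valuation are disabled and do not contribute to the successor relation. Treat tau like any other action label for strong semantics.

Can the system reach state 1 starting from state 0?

Answer: REACHABLE

Trace:
Guard filter leaves 7 enabled edge(s).
Layer 0: {0}
Layer 1: {4}  now seen {0,4}
Layer 2: {1}  now seen {0,1,4}
R = {0,1,4}
witness 1: a·b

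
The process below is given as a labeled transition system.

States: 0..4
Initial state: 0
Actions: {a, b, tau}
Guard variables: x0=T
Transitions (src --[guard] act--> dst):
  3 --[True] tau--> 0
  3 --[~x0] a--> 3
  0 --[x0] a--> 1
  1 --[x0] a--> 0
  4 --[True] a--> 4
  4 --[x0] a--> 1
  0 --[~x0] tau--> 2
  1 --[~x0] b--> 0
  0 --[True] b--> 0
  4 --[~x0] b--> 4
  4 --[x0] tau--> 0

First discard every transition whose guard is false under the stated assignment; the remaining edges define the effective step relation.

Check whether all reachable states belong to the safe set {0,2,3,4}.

Safe = {0,2,3,4}
Reachable = {0,1}
  0: safe
  1: ✗ unsafe
counterexample path to 1: a

Answer: INVARIANT VIOLATED at state 1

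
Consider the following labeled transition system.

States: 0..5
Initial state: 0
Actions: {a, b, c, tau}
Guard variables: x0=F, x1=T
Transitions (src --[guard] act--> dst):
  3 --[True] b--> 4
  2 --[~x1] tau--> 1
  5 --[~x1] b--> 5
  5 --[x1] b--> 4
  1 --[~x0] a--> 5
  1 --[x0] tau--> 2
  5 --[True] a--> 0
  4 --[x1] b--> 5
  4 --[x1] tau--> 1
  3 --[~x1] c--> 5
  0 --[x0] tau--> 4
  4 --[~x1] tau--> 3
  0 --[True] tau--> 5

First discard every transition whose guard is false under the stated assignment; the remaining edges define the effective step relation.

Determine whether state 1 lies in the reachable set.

After dropping false guards: 7 live edges.
depth 0: {0}
depth 1: {5}  total {0,5}
depth 2: {4}  total {0,4,5}
depth 3: {1}  total {0,1,4,5}
R = {0,1,4,5}
trace reaching 1: tau·b·tau

Answer: REACHABLE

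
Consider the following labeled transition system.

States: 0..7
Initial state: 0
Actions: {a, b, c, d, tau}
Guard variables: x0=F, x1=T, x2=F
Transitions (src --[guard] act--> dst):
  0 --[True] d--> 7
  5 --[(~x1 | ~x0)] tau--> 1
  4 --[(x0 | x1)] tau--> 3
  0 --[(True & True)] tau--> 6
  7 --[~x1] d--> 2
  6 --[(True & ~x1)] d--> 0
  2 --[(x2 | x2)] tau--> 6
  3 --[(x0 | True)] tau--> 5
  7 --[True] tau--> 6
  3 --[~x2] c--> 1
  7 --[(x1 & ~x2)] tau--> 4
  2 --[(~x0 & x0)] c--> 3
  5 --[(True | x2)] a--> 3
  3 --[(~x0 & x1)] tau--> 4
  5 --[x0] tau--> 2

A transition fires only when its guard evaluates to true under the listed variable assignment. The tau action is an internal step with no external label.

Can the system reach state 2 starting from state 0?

After dropping false guards: 10 live edges.
Layer 0: {0}
Layer 1: {6,7}  cumulative {0,6,7}
Layer 2: {4}  cumulative {0,4,6,7}
Layer 3: {3}  cumulative {0,3,4,6,7}
Layer 4: {1,5}  cumulative {0,1,3,4,5,6,7}
Reachable = {0,1,3,4,5,6,7}

Answer: UNREACHABLE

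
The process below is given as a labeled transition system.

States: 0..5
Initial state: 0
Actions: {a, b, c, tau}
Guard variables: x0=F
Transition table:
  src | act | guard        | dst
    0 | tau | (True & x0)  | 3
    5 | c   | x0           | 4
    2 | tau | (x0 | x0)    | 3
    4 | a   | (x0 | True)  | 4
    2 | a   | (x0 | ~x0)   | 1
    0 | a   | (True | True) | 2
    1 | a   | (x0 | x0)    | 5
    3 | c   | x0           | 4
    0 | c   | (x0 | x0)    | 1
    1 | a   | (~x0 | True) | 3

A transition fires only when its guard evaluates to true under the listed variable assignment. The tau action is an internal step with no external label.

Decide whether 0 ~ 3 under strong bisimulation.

Bisimulation quotient by refinement:
  P[0] = {{0,1,2,3,4,5}}
  P[1] = {{0,1,2,4},{3,5}}
  P[2] = {{0,2,4},{1},{3,5}}
  P[3] = {{0,4},{1},{2},{3,5}}
  P[4] = {{0},{1},{2},{3,5},{4}}
Fixed point at round 5; 5 class(es).
class of 0: {0}; class of 3: {3,5}

Answer: NOT BISIMILAR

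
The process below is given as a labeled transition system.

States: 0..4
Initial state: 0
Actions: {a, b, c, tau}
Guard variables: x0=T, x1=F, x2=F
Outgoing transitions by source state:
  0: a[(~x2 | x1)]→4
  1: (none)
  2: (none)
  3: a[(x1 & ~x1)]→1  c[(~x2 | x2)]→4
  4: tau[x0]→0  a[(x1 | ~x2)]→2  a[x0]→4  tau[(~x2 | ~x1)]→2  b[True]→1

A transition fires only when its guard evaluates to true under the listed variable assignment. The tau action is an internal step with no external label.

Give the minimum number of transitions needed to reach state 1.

Layered search for 1:
  L0 = {0}
  L1 = {4}
  L2 = {1,2}
1 enters at depth 2; path a·b

Answer: 2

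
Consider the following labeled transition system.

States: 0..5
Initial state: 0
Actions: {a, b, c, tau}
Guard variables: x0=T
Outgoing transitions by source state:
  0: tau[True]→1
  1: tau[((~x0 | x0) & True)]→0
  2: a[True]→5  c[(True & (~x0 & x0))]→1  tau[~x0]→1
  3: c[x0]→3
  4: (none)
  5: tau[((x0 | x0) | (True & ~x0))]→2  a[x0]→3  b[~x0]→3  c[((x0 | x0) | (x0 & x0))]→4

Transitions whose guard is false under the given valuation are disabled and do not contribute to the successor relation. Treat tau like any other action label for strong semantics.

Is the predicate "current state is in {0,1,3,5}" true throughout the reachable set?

Answer: INVARIANT HOLDS

Trace:
Allowed set {0,1,3,5}
Reach set: {0,1}
  0: safe
  1: safe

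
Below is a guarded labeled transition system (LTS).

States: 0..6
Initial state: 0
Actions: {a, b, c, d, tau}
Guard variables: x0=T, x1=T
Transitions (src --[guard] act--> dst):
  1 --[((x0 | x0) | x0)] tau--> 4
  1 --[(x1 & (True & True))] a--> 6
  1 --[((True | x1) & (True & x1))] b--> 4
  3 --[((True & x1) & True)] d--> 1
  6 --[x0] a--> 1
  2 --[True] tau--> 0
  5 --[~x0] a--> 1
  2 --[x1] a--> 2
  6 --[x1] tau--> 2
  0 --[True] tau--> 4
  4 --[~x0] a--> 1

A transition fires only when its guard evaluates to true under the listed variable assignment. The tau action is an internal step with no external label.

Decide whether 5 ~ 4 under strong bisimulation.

Answer: BISIMILAR

Working:
Compute ~ classes (split until stable):
  round 0: {{0,1,2,3,4,5,6}}
  round 1: {{0},{1},{2,6},{3},{4,5}}
  round 2: {{0},{1},{2},{3},{4,5},{6}}
Fixed point at round 3; 6 class(es).
class of 5: {4,5}; class of 4: {4,5}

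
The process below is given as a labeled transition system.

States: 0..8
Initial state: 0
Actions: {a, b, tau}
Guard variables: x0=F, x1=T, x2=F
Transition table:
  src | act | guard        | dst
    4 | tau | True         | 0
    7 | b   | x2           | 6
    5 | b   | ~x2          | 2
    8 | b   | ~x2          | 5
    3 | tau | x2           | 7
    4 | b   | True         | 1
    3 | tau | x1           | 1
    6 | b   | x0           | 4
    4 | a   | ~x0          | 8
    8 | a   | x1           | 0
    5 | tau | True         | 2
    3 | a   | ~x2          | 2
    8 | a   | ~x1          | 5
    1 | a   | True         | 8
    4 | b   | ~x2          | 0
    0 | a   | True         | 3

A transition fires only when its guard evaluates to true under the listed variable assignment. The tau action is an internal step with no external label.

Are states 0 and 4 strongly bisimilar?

Refine partition for ~:
  π0 = {{0,1,2,3,4,5,6,7,8}}
  π1 = {{0,1},{2,6,7},{3},{4},{5},{8}}
  π2 = {{0},{1},{2,6,7},{3},{4},{5},{8}}
7 equivalence class(es) (converged in 3)
[0]={0}  [4]={4}

Answer: NOT BISIMILAR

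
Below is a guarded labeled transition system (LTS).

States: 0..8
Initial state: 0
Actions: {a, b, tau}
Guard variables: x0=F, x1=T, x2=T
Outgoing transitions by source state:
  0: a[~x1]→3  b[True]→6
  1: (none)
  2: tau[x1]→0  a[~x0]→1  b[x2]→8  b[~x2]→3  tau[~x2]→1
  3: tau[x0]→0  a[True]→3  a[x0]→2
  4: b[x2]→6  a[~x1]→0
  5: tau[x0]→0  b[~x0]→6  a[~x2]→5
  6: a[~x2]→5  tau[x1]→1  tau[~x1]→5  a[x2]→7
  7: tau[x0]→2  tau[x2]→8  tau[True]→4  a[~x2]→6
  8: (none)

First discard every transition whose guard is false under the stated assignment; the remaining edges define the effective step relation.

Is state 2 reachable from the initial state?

Answer: UNREACHABLE

Analysis:
Guard filter leaves 11 enabled edge(s).
depth 0: {0}
depth 1: {6}  total {0,6}
depth 2: {1,7}  total {0,1,6,7}
depth 3: {4,8}  total {0,1,4,6,7,8}
R = {0,1,4,6,7,8}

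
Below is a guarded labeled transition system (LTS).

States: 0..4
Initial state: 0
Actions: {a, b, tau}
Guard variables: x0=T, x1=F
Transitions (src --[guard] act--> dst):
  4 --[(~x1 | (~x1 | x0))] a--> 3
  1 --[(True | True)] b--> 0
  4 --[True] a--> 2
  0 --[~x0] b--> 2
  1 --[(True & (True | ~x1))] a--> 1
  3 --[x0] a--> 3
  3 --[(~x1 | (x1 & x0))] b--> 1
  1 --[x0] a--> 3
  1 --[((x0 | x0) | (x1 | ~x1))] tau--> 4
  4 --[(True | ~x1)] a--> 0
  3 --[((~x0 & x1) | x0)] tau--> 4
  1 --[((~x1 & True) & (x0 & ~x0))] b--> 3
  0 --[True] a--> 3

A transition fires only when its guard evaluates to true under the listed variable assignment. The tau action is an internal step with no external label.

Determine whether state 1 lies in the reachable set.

Answer: REACHABLE

Working:
11 transition(s) survive guard evaluation.
Layer 0: {0}
Layer 1: {3}  cumulative {0,3}
Layer 2: {1,4}  cumulative {0,1,3,4}
Layer 3: {2}  cumulative {0,1,2,3,4}
Reach set: {0,1,2,3,4}
Path to 1: a·b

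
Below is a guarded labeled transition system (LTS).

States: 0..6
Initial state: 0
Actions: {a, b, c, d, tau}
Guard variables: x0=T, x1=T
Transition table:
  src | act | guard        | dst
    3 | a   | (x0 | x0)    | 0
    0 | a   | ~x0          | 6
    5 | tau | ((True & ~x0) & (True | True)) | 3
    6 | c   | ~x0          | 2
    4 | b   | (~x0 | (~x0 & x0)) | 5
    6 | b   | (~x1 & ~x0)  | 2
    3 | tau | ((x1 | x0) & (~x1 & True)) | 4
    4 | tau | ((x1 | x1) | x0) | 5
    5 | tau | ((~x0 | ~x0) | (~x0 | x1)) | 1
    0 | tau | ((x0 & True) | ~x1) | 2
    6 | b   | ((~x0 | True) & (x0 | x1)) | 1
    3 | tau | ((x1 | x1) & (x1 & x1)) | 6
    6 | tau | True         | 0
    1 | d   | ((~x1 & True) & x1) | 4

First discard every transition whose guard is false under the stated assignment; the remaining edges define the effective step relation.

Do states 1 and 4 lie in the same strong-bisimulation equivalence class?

Compute ~ classes (split until stable):
  P[0] = {{0,1,2,3,4,5,6}}
  P[1] = {{0,4,5},{1,2},{3},{6}}
  P[2] = {{0,5},{1,2},{3},{4},{6}}
Fixed point at round 3; 5 class(es).
[1]={1,2}  [4]={4}

Answer: NOT BISIMILAR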